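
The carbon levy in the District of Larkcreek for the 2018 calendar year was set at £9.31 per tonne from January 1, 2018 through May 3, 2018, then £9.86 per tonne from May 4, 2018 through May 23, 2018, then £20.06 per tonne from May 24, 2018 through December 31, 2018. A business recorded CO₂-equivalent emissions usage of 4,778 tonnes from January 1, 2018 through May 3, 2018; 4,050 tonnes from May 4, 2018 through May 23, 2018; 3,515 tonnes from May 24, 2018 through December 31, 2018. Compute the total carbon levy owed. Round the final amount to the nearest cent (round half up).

£154,927.08

January 1 – May 3, 2018: 4,778 tonnes at £9.31/tonne → £44,483.18
May 4 – May 23, 2018: 4,050 tonnes at £9.86/tonne → £39,933.00
May 24 – December 31, 2018: 3,515 tonnes at £20.06/tonne → £70,510.90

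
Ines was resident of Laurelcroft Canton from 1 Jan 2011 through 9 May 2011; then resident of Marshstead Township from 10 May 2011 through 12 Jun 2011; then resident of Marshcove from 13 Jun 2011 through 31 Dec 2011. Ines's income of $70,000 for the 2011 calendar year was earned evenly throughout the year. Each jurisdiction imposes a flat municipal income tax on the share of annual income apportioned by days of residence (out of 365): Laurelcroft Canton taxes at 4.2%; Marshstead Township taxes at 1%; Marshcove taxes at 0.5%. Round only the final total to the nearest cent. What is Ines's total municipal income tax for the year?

Laurelcroft Canton, 1 Jan – 9 May 2011: 129 days → $70,000 × 4.2% × 129/365 = $1,039.0685
Marshstead Township, 10 May – 12 Jun 2011: 34 days → $70,000 × 1% × 34/365 = $65.2055
Marshcove, 13 Jun – 31 Dec 2011: 202 days → $70,000 × 0.5% × 202/365 = $193.6986
Total = $1,297.9726

$1,297.97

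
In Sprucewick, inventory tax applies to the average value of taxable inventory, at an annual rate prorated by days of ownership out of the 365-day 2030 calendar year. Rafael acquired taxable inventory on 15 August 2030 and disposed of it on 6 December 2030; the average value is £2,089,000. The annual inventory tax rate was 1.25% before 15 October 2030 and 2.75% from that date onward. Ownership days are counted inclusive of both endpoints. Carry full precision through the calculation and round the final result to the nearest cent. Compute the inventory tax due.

£12,705.70

15 August – 14 October 2030: 61 days at 1.25% → £2,089,000 × 1.25% × 61/365 = £4,364.0068
15 October – 6 December 2030: 53 days at 2.75% → £2,089,000 × 2.75% × 53/365 = £8,341.6918
Total = £12,705.6986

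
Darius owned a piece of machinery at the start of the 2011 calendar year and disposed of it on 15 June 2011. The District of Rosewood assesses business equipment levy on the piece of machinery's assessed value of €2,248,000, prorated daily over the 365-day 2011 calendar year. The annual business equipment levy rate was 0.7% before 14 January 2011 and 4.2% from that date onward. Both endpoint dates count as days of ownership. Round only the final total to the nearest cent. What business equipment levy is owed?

€40,137.58

1 January – 13 January 2011: 13 days at 0.7% → €2,248,000 × 0.7% × 13/365 = €560.4603
14 January – 15 June 2011: 153 days at 4.2% → €2,248,000 × 4.2% × 153/365 = €39,577.1178
Total = €40,137.5781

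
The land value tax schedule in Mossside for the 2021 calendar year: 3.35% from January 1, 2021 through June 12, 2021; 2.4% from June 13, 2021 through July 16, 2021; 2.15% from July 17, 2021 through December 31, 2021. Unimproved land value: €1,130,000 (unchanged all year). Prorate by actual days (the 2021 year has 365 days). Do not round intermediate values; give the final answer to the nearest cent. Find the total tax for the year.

€30,613.71

January 1 – June 12, 2021: 163 days at 3.35% → €1,130,000 × 3.35% × 163/365 = €16,905.1096
June 13 – July 16, 2021: 34 days at 2.4% → €1,130,000 × 2.4% × 34/365 = €2,526.2466
July 17 – December 31, 2021: 168 days at 2.15% → €1,130,000 × 2.15% × 168/365 = €11,182.3562
Total = €30,613.7123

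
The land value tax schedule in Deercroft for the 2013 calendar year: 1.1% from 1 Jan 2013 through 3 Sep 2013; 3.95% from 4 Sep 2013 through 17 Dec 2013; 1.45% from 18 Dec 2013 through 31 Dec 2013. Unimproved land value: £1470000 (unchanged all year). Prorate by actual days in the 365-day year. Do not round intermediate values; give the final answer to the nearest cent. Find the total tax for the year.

1 Jan – 3 Sep 2013: 246 days at 1.1% → £1470000 × 1.1% × 246/365 = £10898.1370
4 Sep – 17 Dec 2013: 105 days at 3.95% → £1470000 × 3.95% × 105/365 = £16703.6301
18 Dec – 31 Dec 2013: 14 days at 1.45% → £1470000 × 1.45% × 14/365 = £817.5616
Total = £28419.3288

£28419.33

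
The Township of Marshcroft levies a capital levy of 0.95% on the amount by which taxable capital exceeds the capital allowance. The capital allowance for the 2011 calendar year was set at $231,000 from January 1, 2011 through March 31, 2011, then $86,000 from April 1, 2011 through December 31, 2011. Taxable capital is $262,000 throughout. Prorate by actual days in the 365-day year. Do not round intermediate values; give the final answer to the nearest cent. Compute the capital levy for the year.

$1,332.34

January 1 – March 31, 2011: 90 days, exemption $231,000 → ($262,000 − $231,000) × 0.95% × 90/365 = $72.6164
April 1 – December 31, 2011: 275 days, exemption $86,000 → ($262,000 − $86,000) × 0.95% × 275/365 = $1,259.7260
Total = $1,332.3425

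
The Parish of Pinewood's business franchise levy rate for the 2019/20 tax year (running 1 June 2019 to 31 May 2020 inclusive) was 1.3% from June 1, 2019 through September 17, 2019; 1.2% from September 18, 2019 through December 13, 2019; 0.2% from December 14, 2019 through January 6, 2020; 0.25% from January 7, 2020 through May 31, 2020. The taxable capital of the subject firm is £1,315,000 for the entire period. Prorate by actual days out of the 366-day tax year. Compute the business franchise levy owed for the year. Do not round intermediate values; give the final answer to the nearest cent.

£10,325.98

June 1 – September 17, 2019: 109 days at 1.3% → £1,315,000 × 1.3% × 109/366 = £5,091.1339
September 18 – December 13, 2019: 87 days at 1.2% → £1,315,000 × 1.2% × 87/366 = £3,750.9836
December 14, 2019 – January 6, 2020: 24 days at 0.2% → £1,315,000 × 0.2% × 24/366 = £172.4590
January 7 – May 31, 2020: 146 days at 0.25% → £1,315,000 × 0.25% × 146/366 = £1,311.4071
Total = £10,325.9836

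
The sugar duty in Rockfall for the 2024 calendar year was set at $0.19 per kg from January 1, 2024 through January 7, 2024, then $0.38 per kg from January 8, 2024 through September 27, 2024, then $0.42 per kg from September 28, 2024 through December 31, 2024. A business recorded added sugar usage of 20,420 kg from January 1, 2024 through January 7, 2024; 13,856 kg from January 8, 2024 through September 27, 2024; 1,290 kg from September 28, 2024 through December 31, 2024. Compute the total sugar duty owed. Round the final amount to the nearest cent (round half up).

$9,686.88

January 1 – January 7, 2024: 20,420 kg at $0.19/kg → $3,879.80
January 8 – September 27, 2024: 13,856 kg at $0.38/kg → $5,265.28
September 28 – December 31, 2024: 1,290 kg at $0.42/kg → $541.80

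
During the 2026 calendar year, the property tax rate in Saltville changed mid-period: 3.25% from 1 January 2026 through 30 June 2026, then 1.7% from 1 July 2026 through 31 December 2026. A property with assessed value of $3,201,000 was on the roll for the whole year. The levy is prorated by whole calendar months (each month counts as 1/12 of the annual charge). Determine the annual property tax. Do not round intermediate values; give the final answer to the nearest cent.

1 January – 30 June 2026: 6 months at 3.25% → $3,201,000 × 3.25% × 6/12 = $52,016.2500
1 July – 31 December 2026: 6 months at 1.7% → $3,201,000 × 1.7% × 6/12 = $27,208.5000
Total = $79,224.7500

$79,224.75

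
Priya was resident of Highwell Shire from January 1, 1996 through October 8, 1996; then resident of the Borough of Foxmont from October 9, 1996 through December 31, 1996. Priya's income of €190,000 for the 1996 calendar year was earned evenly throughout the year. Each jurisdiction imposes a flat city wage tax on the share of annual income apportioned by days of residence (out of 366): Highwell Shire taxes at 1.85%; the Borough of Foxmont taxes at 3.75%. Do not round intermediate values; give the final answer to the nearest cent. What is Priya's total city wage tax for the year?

Highwell Shire, January 1 – October 8, 1996: 282 days → €190,000 × 1.85% × 282/366 = €2,708.2787
The Borough of Foxmont, October 9 – December 31, 1996: 84 days → €190,000 × 3.75% × 84/366 = €1,635.2459
Total = €4,343.5246

€4,343.52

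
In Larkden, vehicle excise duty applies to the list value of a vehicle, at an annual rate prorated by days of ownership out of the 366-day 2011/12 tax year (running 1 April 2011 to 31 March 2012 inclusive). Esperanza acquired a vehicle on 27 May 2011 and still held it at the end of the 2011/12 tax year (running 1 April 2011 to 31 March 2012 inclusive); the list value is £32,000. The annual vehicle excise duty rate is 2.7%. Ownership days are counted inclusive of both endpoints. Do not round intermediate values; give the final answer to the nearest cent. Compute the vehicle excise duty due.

£731.80

Days held (27 May 2011 – 31 March 2012): 310 out of 366
Tax = £32,000 × 2.7% × 310/366 = £731.8033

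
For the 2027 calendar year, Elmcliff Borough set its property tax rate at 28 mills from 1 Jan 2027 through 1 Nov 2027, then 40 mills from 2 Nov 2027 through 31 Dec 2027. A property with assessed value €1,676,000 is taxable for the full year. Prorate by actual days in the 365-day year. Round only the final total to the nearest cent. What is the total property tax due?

1 Jan – 1 Nov 2027: 305 days at 28 mills → €1,676,000 × 2.8% × 305/365 = €39,213.8082
2 Nov – 31 Dec 2027: 60 days at 40 mills → €1,676,000 × 4% × 60/365 = €11,020.2740
Total = €50,234.0822

€50,234.08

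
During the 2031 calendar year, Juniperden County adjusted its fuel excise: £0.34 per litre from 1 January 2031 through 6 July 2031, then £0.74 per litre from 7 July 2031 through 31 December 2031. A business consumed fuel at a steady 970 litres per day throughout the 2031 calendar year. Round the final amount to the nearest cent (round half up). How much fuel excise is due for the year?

£189441.00

1 January – 6 July 2031: 187 days × 970 litres/day = 181,390 litres at £0.34/litre → £61672.60
7 July – 31 December 2031: 178 days × 970 litres/day = 172,660 litres at £0.74/litre → £127768.40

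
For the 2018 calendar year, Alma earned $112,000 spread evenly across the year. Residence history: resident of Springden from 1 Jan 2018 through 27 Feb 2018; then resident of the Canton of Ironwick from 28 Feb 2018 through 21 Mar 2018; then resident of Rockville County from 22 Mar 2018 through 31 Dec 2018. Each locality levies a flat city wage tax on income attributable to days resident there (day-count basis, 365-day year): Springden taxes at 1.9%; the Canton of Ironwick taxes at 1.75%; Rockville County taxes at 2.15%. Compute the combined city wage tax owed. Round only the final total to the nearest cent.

$2,336.50

Springden, 1 Jan – 27 Feb 2018: 58 days → $112,000 × 1.9% × 58/365 = $338.1479
The Canton of Ironwick, 28 Feb – 21 Mar 2018: 22 days → $112,000 × 1.75% × 22/365 = $118.1370
Rockville County, 22 Mar – 31 Dec 2018: 285 days → $112,000 × 2.15% × 285/365 = $1,880.2192
Total = $2,336.5041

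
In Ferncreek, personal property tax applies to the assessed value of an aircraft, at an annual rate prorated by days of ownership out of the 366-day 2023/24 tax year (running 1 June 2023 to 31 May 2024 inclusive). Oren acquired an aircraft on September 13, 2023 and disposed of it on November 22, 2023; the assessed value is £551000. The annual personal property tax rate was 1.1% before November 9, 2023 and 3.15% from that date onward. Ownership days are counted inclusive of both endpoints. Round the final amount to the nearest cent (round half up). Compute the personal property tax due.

£1607.84

September 13 – November 8, 2023: 57 days at 1.1% → £551000 × 1.1% × 57/366 = £943.9262
November 9 – November 22, 2023: 14 days at 3.15% → £551000 × 3.15% × 14/366 = £663.9098
Total = £1607.8361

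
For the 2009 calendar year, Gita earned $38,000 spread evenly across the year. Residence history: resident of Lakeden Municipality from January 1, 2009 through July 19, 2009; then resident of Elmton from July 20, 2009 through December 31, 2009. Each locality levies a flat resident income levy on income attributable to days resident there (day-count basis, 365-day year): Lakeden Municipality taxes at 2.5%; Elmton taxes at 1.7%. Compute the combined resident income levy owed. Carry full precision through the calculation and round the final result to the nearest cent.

Lakeden Municipality, January 1 – July 19, 2009: 200 days → $38,000 × 2.5% × 200/365 = $520.5479
Elmton, July 20 – December 31, 2009: 165 days → $38,000 × 1.7% × 165/365 = $292.0274
Total = $812.5753

$812.58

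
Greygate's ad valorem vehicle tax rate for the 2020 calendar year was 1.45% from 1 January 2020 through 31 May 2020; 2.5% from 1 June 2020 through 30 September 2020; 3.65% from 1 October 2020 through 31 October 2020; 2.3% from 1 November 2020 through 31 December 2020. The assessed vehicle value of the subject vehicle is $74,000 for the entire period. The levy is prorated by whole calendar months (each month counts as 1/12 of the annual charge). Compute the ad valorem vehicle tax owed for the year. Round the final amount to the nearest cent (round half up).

1 January – 31 May 2020: 5 months at 1.45% → $74,000 × 1.45% × 5/12 = $447.0833
1 June – 30 September 2020: 4 months at 2.5% → $74,000 × 2.5% × 4/12 = $616.6667
1 October – 31 October 2020: 1 month at 3.65% → $74,000 × 3.65% × 1/12 = $225.0833
1 November – 31 December 2020: 2 months at 2.3% → $74,000 × 2.3% × 2/12 = $283.6667
Total = $1,572.5000

$1,572.50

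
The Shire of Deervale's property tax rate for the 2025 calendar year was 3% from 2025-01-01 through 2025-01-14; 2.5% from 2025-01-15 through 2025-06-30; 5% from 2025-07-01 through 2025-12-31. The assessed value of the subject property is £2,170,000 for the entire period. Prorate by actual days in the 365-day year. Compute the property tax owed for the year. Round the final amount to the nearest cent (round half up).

£82,014.11

2025-01-01 to 2025-01-14: 14 days at 3% → £2,170,000 × 3% × 14/365 = £2,496.9863
2025-01-15 to 2025-06-30: 167 days at 2.5% → £2,170,000 × 2.5% × 167/365 = £24,821.2329
2025-07-01 to 2025-12-31: 184 days at 5% → £2,170,000 × 5% × 184/365 = £54,695.8904
Total = £82,014.1096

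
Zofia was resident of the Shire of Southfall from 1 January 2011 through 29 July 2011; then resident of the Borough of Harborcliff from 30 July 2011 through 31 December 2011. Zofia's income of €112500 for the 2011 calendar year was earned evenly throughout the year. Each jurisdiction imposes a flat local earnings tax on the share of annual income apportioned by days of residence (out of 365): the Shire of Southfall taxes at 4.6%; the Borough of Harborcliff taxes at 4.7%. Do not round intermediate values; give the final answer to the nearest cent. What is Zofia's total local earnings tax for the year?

The Shire of Southfall, 1 January – 29 July 2011: 210 days → €112500 × 4.6% × 210/365 = €2977.3973
The Borough of Harborcliff, 30 July – 31 December 2011: 155 days → €112500 × 4.7% × 155/365 = €2245.3767
Total = €5222.7740

€5222.77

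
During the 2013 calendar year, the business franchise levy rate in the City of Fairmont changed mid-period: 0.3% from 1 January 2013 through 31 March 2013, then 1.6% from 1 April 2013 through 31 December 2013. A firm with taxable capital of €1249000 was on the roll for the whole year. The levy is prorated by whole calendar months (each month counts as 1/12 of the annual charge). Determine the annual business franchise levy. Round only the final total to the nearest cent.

1 January – 31 March 2013: 3 months at 0.3% → €1249000 × 0.3% × 3/12 = €936.7500
1 April – 31 December 2013: 9 months at 1.6% → €1249000 × 1.6% × 9/12 = €14988.0000
Total = €15924.7500

€15924.75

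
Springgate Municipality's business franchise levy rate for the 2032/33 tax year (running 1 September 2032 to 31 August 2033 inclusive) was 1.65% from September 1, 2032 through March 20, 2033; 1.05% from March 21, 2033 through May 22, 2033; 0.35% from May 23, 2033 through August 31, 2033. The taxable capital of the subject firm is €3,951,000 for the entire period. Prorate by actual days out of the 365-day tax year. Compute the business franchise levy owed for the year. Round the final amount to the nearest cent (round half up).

€46,887.00

September 1, 2032 – March 20, 2033: 201 days at 1.65% → €3,951,000 × 1.65% × 201/365 = €35,899.9767
March 21 – May 22, 2033: 63 days at 1.05% → €3,951,000 × 1.05% × 63/365 = €7,160.5110
May 23 – August 31, 2033: 101 days at 0.35% → €3,951,000 × 0.35% × 101/365 = €3,826.5164
Total = €46,887.0041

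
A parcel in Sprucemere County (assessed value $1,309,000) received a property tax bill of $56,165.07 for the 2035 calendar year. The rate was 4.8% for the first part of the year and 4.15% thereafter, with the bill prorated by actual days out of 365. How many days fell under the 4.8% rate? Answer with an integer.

79 days

Let d = days at the first rate; then 365 − d days at the second rate.
$1,309,000 × [4.8%·d + 4.15%·(365−d)] / 365 = $56,165.07
Solving gives d = 79, so the new rate took effect on 21 Mar 2035.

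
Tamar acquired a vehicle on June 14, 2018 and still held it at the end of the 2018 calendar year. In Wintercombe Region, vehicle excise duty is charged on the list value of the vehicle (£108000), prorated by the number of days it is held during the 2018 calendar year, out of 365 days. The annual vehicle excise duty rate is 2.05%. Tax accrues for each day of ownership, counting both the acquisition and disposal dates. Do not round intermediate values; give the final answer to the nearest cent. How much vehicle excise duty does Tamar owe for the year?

£1219.22

Days held (June 14 – December 31, 2018): 201 out of 365
Tax = £108000 × 2.05% × 201/365 = £1219.2164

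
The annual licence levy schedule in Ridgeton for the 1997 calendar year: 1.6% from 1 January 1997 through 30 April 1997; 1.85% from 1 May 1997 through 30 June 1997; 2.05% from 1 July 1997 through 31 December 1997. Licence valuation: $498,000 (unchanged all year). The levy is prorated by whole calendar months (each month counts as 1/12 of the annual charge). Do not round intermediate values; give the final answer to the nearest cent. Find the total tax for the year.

1 January – 30 April 1997: 4 months at 1.6% → $498,000 × 1.6% × 4/12 = $2,656.0000
1 May – 30 June 1997: 2 months at 1.85% → $498,000 × 1.85% × 2/12 = $1,535.5000
1 July – 31 December 1997: 6 months at 2.05% → $498,000 × 2.05% × 6/12 = $5,104.5000
Total = $9,296.0000

$9,296.00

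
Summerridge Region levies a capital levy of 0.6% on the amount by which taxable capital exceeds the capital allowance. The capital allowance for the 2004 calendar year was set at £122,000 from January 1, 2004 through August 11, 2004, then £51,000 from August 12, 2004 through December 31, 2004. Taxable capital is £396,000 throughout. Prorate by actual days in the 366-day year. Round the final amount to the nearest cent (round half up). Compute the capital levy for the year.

£1,809.28

January 1 – August 11, 2004: 224 days, exemption £122,000 → (£396,000 − £122,000) × 0.6% × 224/366 = £1,006.1639
August 12 – December 31, 2004: 142 days, exemption £51,000 → (£396,000 − £51,000) × 0.6% × 142/366 = £803.1148
Total = £1,809.2787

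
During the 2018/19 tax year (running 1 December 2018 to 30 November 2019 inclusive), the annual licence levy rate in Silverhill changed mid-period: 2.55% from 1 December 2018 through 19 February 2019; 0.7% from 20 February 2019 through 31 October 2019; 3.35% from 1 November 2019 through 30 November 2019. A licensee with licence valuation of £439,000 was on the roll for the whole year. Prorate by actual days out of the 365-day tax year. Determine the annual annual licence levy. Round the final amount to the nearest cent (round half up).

1 December 2018 – 19 February 2019: 81 days at 2.55% → £439,000 × 2.55% × 81/365 = £2,484.2589
20 February – 31 October 2019: 254 days at 0.7% → £439,000 × 0.7% × 254/365 = £2,138.4712
1 November – 30 November 2019: 30 days at 3.35% → £439,000 × 3.35% × 30/365 = £1,208.7534
Total = £5,831.4836

£5,831.48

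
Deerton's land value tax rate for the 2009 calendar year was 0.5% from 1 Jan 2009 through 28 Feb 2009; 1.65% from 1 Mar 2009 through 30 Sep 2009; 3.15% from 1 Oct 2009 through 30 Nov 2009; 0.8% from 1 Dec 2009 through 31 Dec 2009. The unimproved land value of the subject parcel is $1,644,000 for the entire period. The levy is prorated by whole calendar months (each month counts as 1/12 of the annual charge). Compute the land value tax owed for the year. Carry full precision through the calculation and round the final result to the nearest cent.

$26,920.50

1 Jan – 28 Feb 2009: 2 months at 0.5% → $1,644,000 × 0.5% × 2/12 = $1,370.0000
1 Mar – 30 Sep 2009: 7 months at 1.65% → $1,644,000 × 1.65% × 7/12 = $15,823.5000
1 Oct – 30 Nov 2009: 2 months at 3.15% → $1,644,000 × 3.15% × 2/12 = $8,631.0000
1 Dec – 31 Dec 2009: 1 month at 0.8% → $1,644,000 × 0.8% × 1/12 = $1,096.0000
Total = $26,920.5000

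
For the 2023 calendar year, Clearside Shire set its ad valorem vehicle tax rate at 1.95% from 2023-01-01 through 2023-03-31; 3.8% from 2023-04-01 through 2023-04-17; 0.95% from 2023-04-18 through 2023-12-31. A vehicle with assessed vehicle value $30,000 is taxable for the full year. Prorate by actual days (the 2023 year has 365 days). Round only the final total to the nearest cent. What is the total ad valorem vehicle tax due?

2023-01-01 to 2023-03-31: 90 days at 1.95% → $30,000 × 1.95% × 90/365 = $144.2466
2023-04-01 to 2023-04-17: 17 days at 3.8% → $30,000 × 3.8% × 17/365 = $53.0959
2023-04-18 to 2023-12-31: 258 days at 0.95% → $30,000 × 0.95% × 258/365 = $201.4521
Total = $398.7945

$398.79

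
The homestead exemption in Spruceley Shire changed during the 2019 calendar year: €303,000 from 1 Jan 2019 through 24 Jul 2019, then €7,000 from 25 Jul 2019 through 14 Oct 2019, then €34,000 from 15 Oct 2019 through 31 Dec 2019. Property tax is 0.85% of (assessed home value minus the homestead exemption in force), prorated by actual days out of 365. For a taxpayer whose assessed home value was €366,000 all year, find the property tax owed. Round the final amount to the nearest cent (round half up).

€1,589.36

1 Jan – 24 Jul 2019: 205 days, exemption €303,000 → (€366,000 − €303,000) × 0.85% × 205/365 = €300.7603
25 Jul – 14 Oct 2019: 82 days, exemption €7,000 → (€366,000 − €7,000) × 0.85% × 82/365 = €685.5425
15 Oct – 31 Dec 2019: 78 days, exemption €34,000 → (€366,000 − €34,000) × 0.85% × 78/365 = €603.0575
Total = €1,589.3603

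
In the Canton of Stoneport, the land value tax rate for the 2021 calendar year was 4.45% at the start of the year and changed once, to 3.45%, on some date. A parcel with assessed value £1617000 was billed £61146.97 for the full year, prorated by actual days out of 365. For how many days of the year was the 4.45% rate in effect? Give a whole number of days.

121 days

Let d = days at the first rate; then 365 − d days at the second rate.
£1617000 × [4.45%·d + 3.45%·(365−d)] / 365 = £61146.97
Solving gives d = 121, so the new rate took effect on 2 May 2021.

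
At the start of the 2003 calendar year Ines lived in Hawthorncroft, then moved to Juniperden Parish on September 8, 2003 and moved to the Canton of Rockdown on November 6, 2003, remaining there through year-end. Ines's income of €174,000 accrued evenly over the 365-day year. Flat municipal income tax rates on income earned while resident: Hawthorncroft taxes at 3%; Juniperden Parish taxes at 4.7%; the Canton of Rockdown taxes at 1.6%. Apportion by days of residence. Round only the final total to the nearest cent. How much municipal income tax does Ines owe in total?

Hawthorncroft, January 1 – September 7, 2003: 250 days → €174,000 × 3% × 250/365 = €3,575.3425
Juniperden Parish, September 8 – November 5, 2003: 59 days → €174,000 × 4.7% × 59/365 = €1,321.9233
The Canton of Rockdown, November 6 – December 31, 2003: 56 days → €174,000 × 1.6% × 56/365 = €427.1342
Total = €5,324.4000

€5,324.40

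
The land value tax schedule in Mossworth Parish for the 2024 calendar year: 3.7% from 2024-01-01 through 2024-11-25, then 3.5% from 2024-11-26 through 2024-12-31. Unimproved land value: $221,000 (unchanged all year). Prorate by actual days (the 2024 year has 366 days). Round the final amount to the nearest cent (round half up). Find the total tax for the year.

2024-01-01 to 2024-11-25: 330 days at 3.7% → $221,000 × 3.7% × 330/366 = $7,372.7049
2024-11-26 to 2024-12-31: 36 days at 3.5% → $221,000 × 3.5% × 36/366 = $760.8197
Total = $8,133.5246

$8,133.52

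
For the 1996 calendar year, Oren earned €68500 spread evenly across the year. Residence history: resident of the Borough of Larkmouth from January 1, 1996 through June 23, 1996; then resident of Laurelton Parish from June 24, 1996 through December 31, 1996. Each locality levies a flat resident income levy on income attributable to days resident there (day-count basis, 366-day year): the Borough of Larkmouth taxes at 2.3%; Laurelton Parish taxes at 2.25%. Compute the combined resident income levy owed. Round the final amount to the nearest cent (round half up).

The Borough of Larkmouth, January 1 – June 23, 1996: 175 days → €68500 × 2.3% × 175/366 = €753.3128
Laurelton Parish, June 24 – December 31, 1996: 191 days → €68500 × 2.25% × 191/366 = €804.3135
Total = €1557.6264

€1557.63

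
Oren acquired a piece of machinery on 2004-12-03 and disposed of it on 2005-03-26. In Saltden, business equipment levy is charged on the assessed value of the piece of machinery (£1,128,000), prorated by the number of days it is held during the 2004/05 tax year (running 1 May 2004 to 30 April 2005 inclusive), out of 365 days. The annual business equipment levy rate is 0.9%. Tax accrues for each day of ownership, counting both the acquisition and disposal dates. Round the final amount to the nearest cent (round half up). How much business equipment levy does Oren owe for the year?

Days held (2004-12-03 to 2005-03-26): 114 out of 365
Tax = £1,128,000 × 0.9% × 114/365 = £3,170.7616

£3,170.76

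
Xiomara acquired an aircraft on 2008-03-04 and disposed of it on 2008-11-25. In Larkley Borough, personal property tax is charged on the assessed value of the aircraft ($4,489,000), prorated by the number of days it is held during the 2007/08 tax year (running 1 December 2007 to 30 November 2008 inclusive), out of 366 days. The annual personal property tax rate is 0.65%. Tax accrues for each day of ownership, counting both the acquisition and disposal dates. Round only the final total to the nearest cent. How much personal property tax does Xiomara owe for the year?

Days held (2008-03-04 to 2008-11-25): 267 out of 366
Tax = $4,489,000 × 0.65% × 267/366 = $21,285.9549

$21,285.95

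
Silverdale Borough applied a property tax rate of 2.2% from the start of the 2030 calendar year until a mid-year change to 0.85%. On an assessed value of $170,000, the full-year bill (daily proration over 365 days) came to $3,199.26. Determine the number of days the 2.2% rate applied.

Let d = days at the first rate; then 365 − d days at the second rate.
$170,000 × [2.2%·d + 0.85%·(365−d)] / 365 = $3,199.26
Solving gives d = 279, so the new rate took effect on 7 October 2030.

279 days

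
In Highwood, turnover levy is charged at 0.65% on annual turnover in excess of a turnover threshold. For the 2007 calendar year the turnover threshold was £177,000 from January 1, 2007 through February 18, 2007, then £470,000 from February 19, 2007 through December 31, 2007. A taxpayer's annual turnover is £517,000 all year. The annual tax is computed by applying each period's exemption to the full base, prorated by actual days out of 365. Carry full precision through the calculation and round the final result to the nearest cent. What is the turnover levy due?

January 1 – February 18, 2007: 49 days, exemption £177,000 → (£517,000 − £177,000) × 0.65% × 49/365 = £296.6849
February 19 – December 31, 2007: 316 days, exemption £470,000 → (£517,000 − £470,000) × 0.65% × 316/365 = £264.4877
Total = £561.1726

£561.17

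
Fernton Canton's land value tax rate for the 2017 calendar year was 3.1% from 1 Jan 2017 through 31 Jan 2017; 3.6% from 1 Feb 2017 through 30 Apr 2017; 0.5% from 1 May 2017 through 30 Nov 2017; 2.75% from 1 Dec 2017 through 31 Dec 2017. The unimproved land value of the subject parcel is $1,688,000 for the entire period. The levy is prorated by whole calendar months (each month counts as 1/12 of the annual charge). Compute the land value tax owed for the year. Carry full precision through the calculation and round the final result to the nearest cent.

$28,344.33

1 Jan – 31 Jan 2017: 1 month at 3.1% → $1,688,000 × 3.1% × 1/12 = $4,360.6667
1 Feb – 30 Apr 2017: 3 months at 3.6% → $1,688,000 × 3.6% × 3/12 = $15,192.0000
1 May – 30 Nov 2017: 7 months at 0.5% → $1,688,000 × 0.5% × 7/12 = $4,923.3333
1 Dec – 31 Dec 2017: 1 month at 2.75% → $1,688,000 × 2.75% × 1/12 = $3,868.3333
Total = $28,344.3333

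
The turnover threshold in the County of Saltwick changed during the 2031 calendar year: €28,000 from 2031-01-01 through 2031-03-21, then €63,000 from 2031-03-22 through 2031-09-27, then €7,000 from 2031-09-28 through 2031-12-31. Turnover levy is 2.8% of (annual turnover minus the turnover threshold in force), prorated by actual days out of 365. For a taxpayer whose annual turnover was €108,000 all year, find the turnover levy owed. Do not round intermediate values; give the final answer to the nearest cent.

€1,882.90

2031-01-01 to 2031-03-21: 80 days, exemption €28,000 → (€108,000 − €28,000) × 2.8% × 80/365 = €490.9589
2031-03-22 to 2031-09-27: 190 days, exemption €63,000 → (€108,000 − €63,000) × 2.8% × 190/365 = €655.8904
2031-09-28 to 2031-12-31: 95 days, exemption €7,000 → (€108,000 − €7,000) × 2.8% × 95/365 = €736.0548
Total = €1,882.9041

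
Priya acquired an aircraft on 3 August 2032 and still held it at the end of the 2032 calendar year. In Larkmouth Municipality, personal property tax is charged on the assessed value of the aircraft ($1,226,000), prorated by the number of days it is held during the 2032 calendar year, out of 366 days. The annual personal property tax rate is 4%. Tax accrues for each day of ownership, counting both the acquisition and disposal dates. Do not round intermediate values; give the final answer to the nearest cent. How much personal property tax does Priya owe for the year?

Days held (3 August – 31 December 2032): 151 out of 366
Tax = $1,226,000 × 4% × 151/366 = $20,232.3497

$20,232.35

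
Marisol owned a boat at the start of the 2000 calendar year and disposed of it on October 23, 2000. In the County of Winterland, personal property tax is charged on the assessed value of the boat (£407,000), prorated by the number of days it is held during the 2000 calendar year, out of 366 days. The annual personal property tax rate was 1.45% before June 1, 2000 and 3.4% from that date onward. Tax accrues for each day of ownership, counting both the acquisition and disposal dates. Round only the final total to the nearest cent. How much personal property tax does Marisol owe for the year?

£7,933.16

January 1 – May 31, 2000: 152 days at 1.45% → £407,000 × 1.45% × 152/366 = £2,450.8962
June 1 – October 23, 2000: 145 days at 3.4% → £407,000 × 3.4% × 145/366 = £5,482.2678
Total = £7,933.1639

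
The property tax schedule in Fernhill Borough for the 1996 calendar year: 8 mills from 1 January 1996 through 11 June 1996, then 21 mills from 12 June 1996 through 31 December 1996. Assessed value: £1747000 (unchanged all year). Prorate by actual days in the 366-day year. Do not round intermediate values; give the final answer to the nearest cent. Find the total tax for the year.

1 January – 11 June 1996: 163 days at 8 mills → £1747000 × 0.8% × 163/366 = £6224.2842
12 June – 31 December 1996: 203 days at 21 mills → £1747000 × 2.1% × 203/366 = £20348.2541
Total = £26572.5383

£26572.54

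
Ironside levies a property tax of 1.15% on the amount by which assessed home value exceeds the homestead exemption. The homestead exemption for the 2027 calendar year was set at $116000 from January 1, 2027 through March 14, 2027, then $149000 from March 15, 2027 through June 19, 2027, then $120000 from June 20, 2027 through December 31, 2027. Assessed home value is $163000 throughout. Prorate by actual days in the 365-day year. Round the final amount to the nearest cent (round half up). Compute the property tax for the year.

$415.07

January 1 – March 14, 2027: 73 days, exemption $116000 → ($163000 − $116000) × 1.15% × 73/365 = $108.1000
March 15 – June 19, 2027: 97 days, exemption $149000 → ($163000 − $149000) × 1.15% × 97/365 = $42.7863
June 20 – December 31, 2027: 195 days, exemption $120000 → ($163000 − $120000) × 1.15% × 195/365 = $264.1849
Total = $415.0712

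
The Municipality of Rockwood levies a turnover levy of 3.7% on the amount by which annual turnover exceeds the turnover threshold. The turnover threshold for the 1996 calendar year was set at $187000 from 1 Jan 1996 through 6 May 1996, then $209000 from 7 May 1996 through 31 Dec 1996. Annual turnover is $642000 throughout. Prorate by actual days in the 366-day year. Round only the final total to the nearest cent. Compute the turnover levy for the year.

1 Jan – 6 May 1996: 127 days, exemption $187000 → ($642000 − $187000) × 3.7% × 127/366 = $5841.6530
7 May – 31 Dec 1996: 239 days, exemption $209000 → ($642000 − $209000) × 3.7% × 239/366 = $10461.8005
Total = $16303.4536

$16303.45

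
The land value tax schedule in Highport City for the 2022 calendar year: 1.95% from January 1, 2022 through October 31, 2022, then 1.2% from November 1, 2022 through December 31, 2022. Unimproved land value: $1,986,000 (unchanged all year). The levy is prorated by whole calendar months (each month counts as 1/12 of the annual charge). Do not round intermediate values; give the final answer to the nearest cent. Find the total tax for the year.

$36,244.50

January 1 – October 31, 2022: 10 months at 1.95% → $1,986,000 × 1.95% × 10/12 = $32,272.5000
November 1 – December 31, 2022: 2 months at 1.2% → $1,986,000 × 1.2% × 2/12 = $3,972.0000
Total = $36,244.5000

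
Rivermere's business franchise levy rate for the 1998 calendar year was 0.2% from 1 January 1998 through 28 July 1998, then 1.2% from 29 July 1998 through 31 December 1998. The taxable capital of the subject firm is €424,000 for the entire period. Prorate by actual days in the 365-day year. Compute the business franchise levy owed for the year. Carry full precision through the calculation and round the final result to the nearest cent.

€2,660.16

1 January – 28 July 1998: 209 days at 0.2% → €424,000 × 0.2% × 209/365 = €485.5671
29 July – 31 December 1998: 156 days at 1.2% → €424,000 × 1.2% × 156/365 = €2,174.5973
Total = €2,660.1644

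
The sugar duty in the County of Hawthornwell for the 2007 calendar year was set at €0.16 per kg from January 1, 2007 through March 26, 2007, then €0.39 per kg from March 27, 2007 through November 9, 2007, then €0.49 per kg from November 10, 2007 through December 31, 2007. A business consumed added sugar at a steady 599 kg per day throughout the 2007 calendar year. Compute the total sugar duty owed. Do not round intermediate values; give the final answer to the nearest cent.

January 1 – March 26, 2007: 85 days × 599 kg/day = 50,915 kg at €0.16/kg → €8146.40
March 27 – November 9, 2007: 228 days × 599 kg/day = 136,572 kg at €0.39/kg → €53263.08
November 10 – December 31, 2007: 52 days × 599 kg/day = 31,148 kg at €0.49/kg → €15262.52

€76672.00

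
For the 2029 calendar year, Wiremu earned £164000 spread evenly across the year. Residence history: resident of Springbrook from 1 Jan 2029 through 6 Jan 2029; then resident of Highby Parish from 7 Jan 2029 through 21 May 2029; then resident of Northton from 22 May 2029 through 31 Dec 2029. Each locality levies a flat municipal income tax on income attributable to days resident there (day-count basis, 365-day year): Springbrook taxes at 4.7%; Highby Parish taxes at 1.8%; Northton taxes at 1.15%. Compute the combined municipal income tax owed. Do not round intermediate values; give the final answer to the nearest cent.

£2375.98

Springbrook, 1 Jan – 6 Jan 2029: 6 days → £164000 × 4.7% × 6/365 = £126.7068
Highby Parish, 7 Jan – 21 May 2029: 135 days → £164000 × 1.8% × 135/365 = £1091.8356
Northton, 22 May – 31 Dec 2029: 224 days → £164000 × 1.15% × 224/365 = £1157.4356
Total = £2375.9781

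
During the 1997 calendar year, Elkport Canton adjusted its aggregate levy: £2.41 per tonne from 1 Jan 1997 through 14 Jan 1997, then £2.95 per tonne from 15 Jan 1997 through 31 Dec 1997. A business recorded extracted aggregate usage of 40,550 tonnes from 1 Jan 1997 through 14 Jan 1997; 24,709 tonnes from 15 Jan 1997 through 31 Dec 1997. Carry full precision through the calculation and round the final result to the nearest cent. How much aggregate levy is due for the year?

£170,617.05

1 Jan – 14 Jan 1997: 40,550 tonnes at £2.41/tonne → £97,725.50
15 Jan – 31 Dec 1997: 24,709 tonnes at £2.95/tonne → £72,891.55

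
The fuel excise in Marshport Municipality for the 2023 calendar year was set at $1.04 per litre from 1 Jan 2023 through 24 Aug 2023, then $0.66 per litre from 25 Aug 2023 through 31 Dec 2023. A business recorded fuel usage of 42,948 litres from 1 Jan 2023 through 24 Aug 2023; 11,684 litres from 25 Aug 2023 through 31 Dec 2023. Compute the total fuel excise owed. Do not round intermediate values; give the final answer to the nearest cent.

$52377.36

1 Jan – 24 Aug 2023: 42,948 litres at $1.04/litre → $44665.92
25 Aug – 31 Dec 2023: 11,684 litres at $0.66/litre → $7711.44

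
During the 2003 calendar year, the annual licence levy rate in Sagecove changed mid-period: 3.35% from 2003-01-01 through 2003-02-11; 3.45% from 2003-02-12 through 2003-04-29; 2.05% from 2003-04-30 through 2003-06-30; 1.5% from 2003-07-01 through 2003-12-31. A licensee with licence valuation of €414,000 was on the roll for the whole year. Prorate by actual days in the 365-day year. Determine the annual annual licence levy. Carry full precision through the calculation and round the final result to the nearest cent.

2003-01-01 to 2003-02-11: 42 days at 3.35% → €414,000 × 3.35% × 42/365 = €1,595.8849
2003-02-12 to 2003-04-29: 77 days at 3.45% → €414,000 × 3.45% × 77/365 = €3,013.1260
2003-04-30 to 2003-06-30: 62 days at 2.05% → €414,000 × 2.05% × 62/365 = €1,441.6274
2003-07-01 to 2003-12-31: 184 days at 1.5% → €414,000 × 1.5% × 184/365 = €3,130.5205
Total = €9,181.1589

€9,181.16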